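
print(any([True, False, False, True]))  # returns True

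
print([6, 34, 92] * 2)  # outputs [6, 34, 92, 6, 34, 92]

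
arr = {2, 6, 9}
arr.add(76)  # {2, 6, 9, 76}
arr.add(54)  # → {2, 6, 9, 54, 76}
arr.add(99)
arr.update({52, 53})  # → {2, 6, 9, 52, 53, 54, 76, 99}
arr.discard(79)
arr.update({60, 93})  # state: {2, 6, 9, 52, 53, 54, 60, 76, 93, 99}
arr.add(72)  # {2, 6, 9, 52, 53, 54, 60, 72, 76, 93, 99}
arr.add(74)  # {2, 6, 9, 52, 53, 54, 60, 72, 74, 76, 93, 99}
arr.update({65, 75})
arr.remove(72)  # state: {2, 6, 9, 52, 53, 54, 60, 65, 74, 75, 76, 93, 99}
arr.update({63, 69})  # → {2, 6, 9, 52, 53, 54, 60, 63, 65, 69, 74, 75, 76, 93, 99}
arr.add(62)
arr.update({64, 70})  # {2, 6, 9, 52, 53, 54, 60, 62, 63, 64, 65, 69, 70, 74, 75, 76, 93, 99}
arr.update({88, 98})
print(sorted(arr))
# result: [2, 6, 9, 52, 53, 54, 60, 62, 63, 64, 65, 69, 70, 74, 75, 76, 88, 93, 98, 99]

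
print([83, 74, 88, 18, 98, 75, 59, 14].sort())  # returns None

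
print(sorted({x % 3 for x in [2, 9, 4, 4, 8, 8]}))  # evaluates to [0, 1, 2]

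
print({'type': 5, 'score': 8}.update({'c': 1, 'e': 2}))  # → None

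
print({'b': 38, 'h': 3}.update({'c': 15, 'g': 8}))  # None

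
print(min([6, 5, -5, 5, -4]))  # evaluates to -5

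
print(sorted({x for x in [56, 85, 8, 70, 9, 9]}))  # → [8, 9, 56, 70, 85]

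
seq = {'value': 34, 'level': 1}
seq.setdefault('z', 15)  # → 15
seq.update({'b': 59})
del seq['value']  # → {'level': 1, 'z': 15, 'b': 59}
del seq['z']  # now {'level': 1, 'b': 59}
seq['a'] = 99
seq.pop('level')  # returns 1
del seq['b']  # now {'a': 99}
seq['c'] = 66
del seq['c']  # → {'a': 99}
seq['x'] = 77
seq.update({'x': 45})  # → {'a': 99, 'x': 45}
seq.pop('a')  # 99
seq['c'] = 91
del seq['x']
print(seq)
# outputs {'c': 91}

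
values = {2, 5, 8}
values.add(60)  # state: {2, 5, 8, 60}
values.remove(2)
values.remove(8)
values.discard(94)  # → {5, 60}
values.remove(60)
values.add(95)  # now {5, 95}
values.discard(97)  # {5, 95}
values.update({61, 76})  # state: {5, 61, 76, 95}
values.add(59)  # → {5, 59, 61, 76, 95}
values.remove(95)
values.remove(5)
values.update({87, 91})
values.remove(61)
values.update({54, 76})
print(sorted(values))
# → [54, 59, 76, 87, 91]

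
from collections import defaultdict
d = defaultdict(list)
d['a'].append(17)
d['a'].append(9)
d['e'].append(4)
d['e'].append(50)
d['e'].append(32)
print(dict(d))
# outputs {'a': [17, 9], 'e': [4, 50, 32]}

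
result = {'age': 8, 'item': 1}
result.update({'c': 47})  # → {'age': 8, 'item': 1, 'c': 47}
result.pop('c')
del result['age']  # {'item': 1}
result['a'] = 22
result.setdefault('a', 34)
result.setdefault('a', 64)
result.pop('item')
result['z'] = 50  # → {'a': 22, 'z': 50}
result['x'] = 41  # {'a': 22, 'z': 50, 'x': 41}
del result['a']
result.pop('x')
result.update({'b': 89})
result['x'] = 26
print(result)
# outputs {'z': 50, 'b': 89, 'x': 26}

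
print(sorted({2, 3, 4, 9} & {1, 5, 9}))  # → [9]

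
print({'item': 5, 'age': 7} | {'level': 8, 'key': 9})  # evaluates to {'item': 5, 'age': 7, 'level': 8, 'key': 9}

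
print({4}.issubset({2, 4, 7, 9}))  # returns True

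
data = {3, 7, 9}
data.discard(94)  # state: {3, 7, 9}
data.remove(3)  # {7, 9}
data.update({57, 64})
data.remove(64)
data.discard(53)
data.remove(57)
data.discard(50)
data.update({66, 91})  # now {7, 9, 66, 91}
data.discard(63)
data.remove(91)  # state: {7, 9, 66}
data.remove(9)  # {7, 66}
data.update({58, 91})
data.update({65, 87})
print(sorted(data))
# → [7, 58, 65, 66, 87, 91]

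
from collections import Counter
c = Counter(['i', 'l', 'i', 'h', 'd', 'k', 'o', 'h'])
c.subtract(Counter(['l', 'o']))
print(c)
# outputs Counter({'i': 2, 'h': 2, 'd': 1, 'k': 1, 'l': 0, 'o': 0})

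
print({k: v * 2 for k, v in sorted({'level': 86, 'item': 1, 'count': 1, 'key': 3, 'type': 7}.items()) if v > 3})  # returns {'level': 172, 'type': 14}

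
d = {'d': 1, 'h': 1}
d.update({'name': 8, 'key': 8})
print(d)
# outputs {'d': 1, 'h': 1, 'name': 8, 'key': 8}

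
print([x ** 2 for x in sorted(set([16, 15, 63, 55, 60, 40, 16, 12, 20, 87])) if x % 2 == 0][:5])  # [144, 256, 400, 1600, 3600]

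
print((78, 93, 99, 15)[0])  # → 78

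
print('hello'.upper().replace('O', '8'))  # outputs HELL8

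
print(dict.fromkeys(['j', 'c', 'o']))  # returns {'j': None, 'c': None, 'o': None}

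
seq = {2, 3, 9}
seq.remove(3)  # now {2, 9}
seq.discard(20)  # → {2, 9}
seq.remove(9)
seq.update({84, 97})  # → {2, 84, 97}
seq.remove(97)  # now {2, 84}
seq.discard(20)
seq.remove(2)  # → {84}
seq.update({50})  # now {50, 84}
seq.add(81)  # {50, 81, 84}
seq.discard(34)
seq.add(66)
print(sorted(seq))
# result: [50, 66, 81, 84]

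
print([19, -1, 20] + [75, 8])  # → [19, -1, 20, 75, 8]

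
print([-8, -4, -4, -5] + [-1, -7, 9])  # [-8, -4, -4, -5, -1, -7, 9]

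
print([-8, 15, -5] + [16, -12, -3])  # [-8, 15, -5, 16, -12, -3]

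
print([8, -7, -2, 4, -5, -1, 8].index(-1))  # 5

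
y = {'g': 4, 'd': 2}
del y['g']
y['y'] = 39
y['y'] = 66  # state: {'d': 2, 'y': 66}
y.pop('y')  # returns 66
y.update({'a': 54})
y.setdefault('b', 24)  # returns 24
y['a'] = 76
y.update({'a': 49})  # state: {'d': 2, 'a': 49, 'b': 24}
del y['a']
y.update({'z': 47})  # {'d': 2, 'b': 24, 'z': 47}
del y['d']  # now {'b': 24, 'z': 47}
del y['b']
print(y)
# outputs {'z': 47}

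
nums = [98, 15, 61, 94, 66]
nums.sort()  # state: [15, 61, 66, 94, 98]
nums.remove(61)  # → [15, 66, 94, 98]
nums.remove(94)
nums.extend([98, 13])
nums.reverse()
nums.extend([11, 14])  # [13, 98, 98, 66, 15, 11, 14]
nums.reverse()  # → [14, 11, 15, 66, 98, 98, 13]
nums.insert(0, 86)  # [86, 14, 11, 15, 66, 98, 98, 13]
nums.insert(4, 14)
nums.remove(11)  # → [86, 14, 15, 14, 66, 98, 98, 13]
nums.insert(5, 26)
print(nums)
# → [86, 14, 15, 14, 66, 26, 98, 98, 13]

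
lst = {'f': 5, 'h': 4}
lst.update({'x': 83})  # {'f': 5, 'h': 4, 'x': 83}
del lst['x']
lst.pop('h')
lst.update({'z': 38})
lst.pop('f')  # 5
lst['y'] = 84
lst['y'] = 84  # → {'z': 38, 'y': 84}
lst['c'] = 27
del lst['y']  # {'z': 38, 'c': 27}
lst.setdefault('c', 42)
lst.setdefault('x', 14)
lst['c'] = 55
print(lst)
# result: {'z': 38, 'c': 55, 'x': 14}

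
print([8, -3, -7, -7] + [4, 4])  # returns [8, -3, -7, -7, 4, 4]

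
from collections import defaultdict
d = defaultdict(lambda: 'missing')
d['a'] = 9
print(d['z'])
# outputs missing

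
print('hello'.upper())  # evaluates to HELLO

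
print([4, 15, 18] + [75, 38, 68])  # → [4, 15, 18, 75, 38, 68]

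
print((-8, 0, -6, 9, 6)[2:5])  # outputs (-6, 9, 6)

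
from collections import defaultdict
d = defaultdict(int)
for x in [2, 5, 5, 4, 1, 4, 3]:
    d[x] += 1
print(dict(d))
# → {2: 1, 5: 2, 4: 2, 1: 1, 3: 1}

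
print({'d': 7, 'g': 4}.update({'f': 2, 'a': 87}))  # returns None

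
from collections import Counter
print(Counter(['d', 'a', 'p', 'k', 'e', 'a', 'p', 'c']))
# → Counter({'a': 2, 'p': 2, 'd': 1, 'k': 1, 'e': 1, 'c': 1})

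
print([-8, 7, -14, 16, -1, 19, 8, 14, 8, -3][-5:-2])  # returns [19, 8, 14]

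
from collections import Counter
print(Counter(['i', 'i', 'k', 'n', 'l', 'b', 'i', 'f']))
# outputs Counter({'i': 3, 'k': 1, 'n': 1, 'l': 1, 'b': 1, 'f': 1})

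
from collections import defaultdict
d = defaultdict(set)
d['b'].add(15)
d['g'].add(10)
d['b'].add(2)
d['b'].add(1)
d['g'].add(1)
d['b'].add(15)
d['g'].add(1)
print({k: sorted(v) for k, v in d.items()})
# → {'b': [1, 2, 15], 'g': [1, 10]}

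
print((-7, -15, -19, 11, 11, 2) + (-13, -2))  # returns (-7, -15, -19, 11, 11, 2, -13, -2)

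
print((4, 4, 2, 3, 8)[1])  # 4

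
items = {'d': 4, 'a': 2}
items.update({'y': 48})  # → {'d': 4, 'a': 2, 'y': 48}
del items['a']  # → {'d': 4, 'y': 48}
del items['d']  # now {'y': 48}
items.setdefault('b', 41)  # 41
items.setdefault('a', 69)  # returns 69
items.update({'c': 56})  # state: {'y': 48, 'b': 41, 'a': 69, 'c': 56}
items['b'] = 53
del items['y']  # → {'b': 53, 'a': 69, 'c': 56}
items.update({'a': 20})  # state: {'b': 53, 'a': 20, 'c': 56}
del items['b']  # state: {'a': 20, 'c': 56}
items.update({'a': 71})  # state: {'a': 71, 'c': 56}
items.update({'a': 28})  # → {'a': 28, 'c': 56}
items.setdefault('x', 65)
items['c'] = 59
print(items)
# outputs {'a': 28, 'c': 59, 'x': 65}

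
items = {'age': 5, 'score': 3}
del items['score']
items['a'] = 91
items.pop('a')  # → 91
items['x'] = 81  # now {'age': 5, 'x': 81}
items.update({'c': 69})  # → {'age': 5, 'x': 81, 'c': 69}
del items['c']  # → {'age': 5, 'x': 81}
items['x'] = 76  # {'age': 5, 'x': 76}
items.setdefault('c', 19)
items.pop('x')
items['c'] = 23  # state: {'age': 5, 'c': 23}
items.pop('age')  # 5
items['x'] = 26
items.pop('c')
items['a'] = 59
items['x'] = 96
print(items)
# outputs {'x': 96, 'a': 59}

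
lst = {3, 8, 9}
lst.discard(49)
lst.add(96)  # {3, 8, 9, 96}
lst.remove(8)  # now {3, 9, 96}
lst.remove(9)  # {3, 96}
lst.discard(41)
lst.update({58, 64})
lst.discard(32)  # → {3, 58, 64, 96}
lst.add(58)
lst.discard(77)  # {3, 58, 64, 96}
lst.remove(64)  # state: {3, 58, 96}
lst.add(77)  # {3, 58, 77, 96}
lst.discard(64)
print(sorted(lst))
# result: [3, 58, 77, 96]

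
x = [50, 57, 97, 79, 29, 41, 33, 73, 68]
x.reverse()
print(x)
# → [68, 73, 33, 41, 29, 79, 97, 57, 50]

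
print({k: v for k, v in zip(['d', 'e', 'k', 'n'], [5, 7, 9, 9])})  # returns {'d': 5, 'e': 7, 'k': 9, 'n': 9}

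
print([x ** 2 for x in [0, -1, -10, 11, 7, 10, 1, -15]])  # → [0, 1, 100, 121, 49, 100, 1, 225]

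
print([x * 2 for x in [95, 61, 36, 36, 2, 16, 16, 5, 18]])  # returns [190, 122, 72, 72, 4, 32, 32, 10, 36]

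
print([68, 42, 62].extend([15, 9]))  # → None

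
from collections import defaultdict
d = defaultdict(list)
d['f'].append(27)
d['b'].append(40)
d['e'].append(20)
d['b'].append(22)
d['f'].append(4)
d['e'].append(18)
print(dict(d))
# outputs {'f': [27, 4], 'b': [40, 22], 'e': [20, 18]}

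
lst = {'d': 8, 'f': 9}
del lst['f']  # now {'d': 8}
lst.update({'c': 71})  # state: {'d': 8, 'c': 71}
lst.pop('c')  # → 71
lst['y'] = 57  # {'d': 8, 'y': 57}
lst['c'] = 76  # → {'d': 8, 'y': 57, 'c': 76}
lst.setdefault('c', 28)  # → 76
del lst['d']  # {'y': 57, 'c': 76}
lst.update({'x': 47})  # {'y': 57, 'c': 76, 'x': 47}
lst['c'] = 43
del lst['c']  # {'y': 57, 'x': 47}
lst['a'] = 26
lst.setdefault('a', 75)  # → 26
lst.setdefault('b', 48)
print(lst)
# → {'y': 57, 'x': 47, 'a': 26, 'b': 48}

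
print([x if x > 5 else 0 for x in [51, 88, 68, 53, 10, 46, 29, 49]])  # [51, 88, 68, 53, 10, 46, 29, 49]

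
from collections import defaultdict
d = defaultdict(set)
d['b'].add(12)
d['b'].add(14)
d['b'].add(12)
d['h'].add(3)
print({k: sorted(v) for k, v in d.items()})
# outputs {'b': [12, 14], 'h': [3]}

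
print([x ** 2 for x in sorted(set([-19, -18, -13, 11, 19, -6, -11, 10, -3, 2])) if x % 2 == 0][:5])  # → [324, 36, 4, 100]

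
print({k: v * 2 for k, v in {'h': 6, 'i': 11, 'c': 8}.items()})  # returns {'h': 12, 'i': 22, 'c': 16}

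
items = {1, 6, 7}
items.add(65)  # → {1, 6, 7, 65}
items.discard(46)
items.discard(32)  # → {1, 6, 7, 65}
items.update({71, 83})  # {1, 6, 7, 65, 71, 83}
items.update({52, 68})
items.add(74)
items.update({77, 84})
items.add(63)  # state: {1, 6, 7, 52, 63, 65, 68, 71, 74, 77, 83, 84}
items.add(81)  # {1, 6, 7, 52, 63, 65, 68, 71, 74, 77, 81, 83, 84}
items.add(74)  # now {1, 6, 7, 52, 63, 65, 68, 71, 74, 77, 81, 83, 84}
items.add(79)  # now {1, 6, 7, 52, 63, 65, 68, 71, 74, 77, 79, 81, 83, 84}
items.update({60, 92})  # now {1, 6, 7, 52, 60, 63, 65, 68, 71, 74, 77, 79, 81, 83, 84, 92}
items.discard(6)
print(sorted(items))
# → [1, 7, 52, 60, 63, 65, 68, 71, 74, 77, 79, 81, 83, 84, 92]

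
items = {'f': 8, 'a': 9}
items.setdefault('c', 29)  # 29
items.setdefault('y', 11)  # 11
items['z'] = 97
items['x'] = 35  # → {'f': 8, 'a': 9, 'c': 29, 'y': 11, 'z': 97, 'x': 35}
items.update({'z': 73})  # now {'f': 8, 'a': 9, 'c': 29, 'y': 11, 'z': 73, 'x': 35}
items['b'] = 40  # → {'f': 8, 'a': 9, 'c': 29, 'y': 11, 'z': 73, 'x': 35, 'b': 40}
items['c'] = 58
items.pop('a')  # 9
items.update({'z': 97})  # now {'f': 8, 'c': 58, 'y': 11, 'z': 97, 'x': 35, 'b': 40}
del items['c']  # {'f': 8, 'y': 11, 'z': 97, 'x': 35, 'b': 40}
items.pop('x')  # 35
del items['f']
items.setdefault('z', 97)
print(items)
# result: {'y': 11, 'z': 97, 'b': 40}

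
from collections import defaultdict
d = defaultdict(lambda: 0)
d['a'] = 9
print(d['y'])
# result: 0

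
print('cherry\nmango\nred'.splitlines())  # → ['cherry', 'mango', 'red']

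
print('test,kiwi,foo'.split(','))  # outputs ['test', 'kiwi', 'foo']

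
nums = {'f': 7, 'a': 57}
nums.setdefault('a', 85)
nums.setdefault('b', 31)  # 31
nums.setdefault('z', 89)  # 89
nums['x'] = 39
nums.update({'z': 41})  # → {'f': 7, 'a': 57, 'b': 31, 'z': 41, 'x': 39}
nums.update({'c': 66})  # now {'f': 7, 'a': 57, 'b': 31, 'z': 41, 'x': 39, 'c': 66}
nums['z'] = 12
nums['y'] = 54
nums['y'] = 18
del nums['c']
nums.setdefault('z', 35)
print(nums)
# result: {'f': 7, 'a': 57, 'b': 31, 'z': 12, 'x': 39, 'y': 18}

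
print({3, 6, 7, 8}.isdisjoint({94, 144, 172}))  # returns True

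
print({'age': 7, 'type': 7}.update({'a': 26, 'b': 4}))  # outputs None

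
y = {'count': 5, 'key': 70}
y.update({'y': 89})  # {'count': 5, 'key': 70, 'y': 89}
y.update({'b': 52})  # {'count': 5, 'key': 70, 'y': 89, 'b': 52}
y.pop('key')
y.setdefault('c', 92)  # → 92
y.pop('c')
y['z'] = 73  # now {'count': 5, 'y': 89, 'b': 52, 'z': 73}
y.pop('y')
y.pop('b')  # 52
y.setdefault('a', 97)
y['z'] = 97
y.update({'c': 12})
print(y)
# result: {'count': 5, 'z': 97, 'a': 97, 'c': 12}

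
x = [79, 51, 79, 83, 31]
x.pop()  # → 31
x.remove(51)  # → [79, 79, 83]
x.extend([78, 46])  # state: [79, 79, 83, 78, 46]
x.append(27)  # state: [79, 79, 83, 78, 46, 27]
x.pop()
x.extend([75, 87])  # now [79, 79, 83, 78, 46, 75, 87]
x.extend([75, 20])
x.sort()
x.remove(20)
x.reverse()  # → [87, 83, 79, 79, 78, 75, 75, 46]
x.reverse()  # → [46, 75, 75, 78, 79, 79, 83, 87]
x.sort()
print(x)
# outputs [46, 75, 75, 78, 79, 79, 83, 87]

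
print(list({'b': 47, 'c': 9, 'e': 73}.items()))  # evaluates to [('b', 47), ('c', 9), ('e', 73)]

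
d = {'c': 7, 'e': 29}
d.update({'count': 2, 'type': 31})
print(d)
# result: {'c': 7, 'e': 29, 'count': 2, 'type': 31}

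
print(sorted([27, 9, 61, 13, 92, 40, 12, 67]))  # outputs [9, 12, 13, 27, 40, 61, 67, 92]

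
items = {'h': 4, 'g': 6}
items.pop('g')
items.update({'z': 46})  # {'h': 4, 'z': 46}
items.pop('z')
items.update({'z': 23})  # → {'h': 4, 'z': 23}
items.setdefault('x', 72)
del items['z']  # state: {'h': 4, 'x': 72}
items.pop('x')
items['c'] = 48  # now {'h': 4, 'c': 48}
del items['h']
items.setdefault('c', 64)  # 48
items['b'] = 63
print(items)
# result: {'c': 48, 'b': 63}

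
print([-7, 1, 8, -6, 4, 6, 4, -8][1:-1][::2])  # [1, -6, 6]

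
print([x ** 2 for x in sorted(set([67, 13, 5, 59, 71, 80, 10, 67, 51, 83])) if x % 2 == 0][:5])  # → [100, 6400]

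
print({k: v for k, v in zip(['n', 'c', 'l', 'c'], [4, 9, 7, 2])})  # {'n': 4, 'c': 2, 'l': 7}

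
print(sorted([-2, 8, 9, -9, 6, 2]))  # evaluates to [-9, -2, 2, 6, 8, 9]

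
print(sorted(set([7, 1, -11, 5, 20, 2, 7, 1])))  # [-11, 1, 2, 5, 7, 20]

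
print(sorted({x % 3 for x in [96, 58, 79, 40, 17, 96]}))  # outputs [0, 1, 2]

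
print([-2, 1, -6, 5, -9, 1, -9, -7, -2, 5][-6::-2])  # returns [-9, -6, -2]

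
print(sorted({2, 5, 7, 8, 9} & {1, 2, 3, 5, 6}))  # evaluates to [2, 5]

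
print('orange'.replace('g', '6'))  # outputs oran6e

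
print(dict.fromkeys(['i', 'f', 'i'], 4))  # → {'i': 4, 'f': 4}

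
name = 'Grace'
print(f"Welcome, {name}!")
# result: Welcome, Grace!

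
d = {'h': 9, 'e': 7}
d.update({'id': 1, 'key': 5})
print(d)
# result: {'h': 9, 'e': 7, 'id': 1, 'key': 5}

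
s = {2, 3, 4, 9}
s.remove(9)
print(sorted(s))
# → [2, 3, 4]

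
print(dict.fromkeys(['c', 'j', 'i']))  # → {'c': None, 'j': None, 'i': None}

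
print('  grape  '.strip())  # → grape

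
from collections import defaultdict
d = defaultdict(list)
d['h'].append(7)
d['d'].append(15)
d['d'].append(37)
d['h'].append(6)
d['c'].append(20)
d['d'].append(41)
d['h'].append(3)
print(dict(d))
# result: {'h': [7, 6, 3], 'd': [15, 37, 41], 'c': [20]}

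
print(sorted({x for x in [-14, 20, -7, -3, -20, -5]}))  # [-20, -14, -7, -5, -3, 20]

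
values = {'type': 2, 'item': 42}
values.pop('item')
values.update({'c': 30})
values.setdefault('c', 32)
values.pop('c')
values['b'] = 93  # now {'type': 2, 'b': 93}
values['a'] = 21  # {'type': 2, 'b': 93, 'a': 21}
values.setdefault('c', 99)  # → 99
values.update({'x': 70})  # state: {'type': 2, 'b': 93, 'a': 21, 'c': 99, 'x': 70}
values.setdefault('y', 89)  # 89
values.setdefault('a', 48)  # 21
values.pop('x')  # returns 70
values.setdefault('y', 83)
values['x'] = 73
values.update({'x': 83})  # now {'type': 2, 'b': 93, 'a': 21, 'c': 99, 'y': 89, 'x': 83}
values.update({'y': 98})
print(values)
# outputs {'type': 2, 'b': 93, 'a': 21, 'c': 99, 'y': 98, 'x': 83}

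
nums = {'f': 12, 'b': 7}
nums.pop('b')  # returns 7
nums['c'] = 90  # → {'f': 12, 'c': 90}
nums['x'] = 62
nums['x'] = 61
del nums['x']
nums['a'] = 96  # {'f': 12, 'c': 90, 'a': 96}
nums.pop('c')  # 90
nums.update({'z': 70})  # {'f': 12, 'a': 96, 'z': 70}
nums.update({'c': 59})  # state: {'f': 12, 'a': 96, 'z': 70, 'c': 59}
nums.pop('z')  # 70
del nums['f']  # {'a': 96, 'c': 59}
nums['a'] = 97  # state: {'a': 97, 'c': 59}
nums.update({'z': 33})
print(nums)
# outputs {'a': 97, 'c': 59, 'z': 33}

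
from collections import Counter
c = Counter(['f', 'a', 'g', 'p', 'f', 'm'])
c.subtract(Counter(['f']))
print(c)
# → Counter({'f': 1, 'a': 1, 'g': 1, 'p': 1, 'm': 1})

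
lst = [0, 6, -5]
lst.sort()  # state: [-5, 0, 6]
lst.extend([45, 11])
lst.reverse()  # [11, 45, 6, 0, -5]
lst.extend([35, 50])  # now [11, 45, 6, 0, -5, 35, 50]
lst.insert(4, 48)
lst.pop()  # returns 50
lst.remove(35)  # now [11, 45, 6, 0, 48, -5]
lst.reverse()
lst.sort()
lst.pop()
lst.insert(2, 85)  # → [-5, 0, 85, 6, 11, 45]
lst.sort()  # [-5, 0, 6, 11, 45, 85]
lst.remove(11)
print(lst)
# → [-5, 0, 6, 45, 85]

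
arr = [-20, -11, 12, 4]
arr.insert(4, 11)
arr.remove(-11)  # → [-20, 12, 4, 11]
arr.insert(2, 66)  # [-20, 12, 66, 4, 11]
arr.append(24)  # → [-20, 12, 66, 4, 11, 24]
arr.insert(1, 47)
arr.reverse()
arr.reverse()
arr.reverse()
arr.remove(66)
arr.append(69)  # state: [24, 11, 4, 12, 47, -20, 69]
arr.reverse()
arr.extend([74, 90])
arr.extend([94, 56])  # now [69, -20, 47, 12, 4, 11, 24, 74, 90, 94, 56]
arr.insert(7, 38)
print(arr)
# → [69, -20, 47, 12, 4, 11, 24, 38, 74, 90, 94, 56]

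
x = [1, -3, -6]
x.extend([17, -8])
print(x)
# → [1, -3, -6, 17, -8]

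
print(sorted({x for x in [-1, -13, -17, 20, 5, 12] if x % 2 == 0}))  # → [12, 20]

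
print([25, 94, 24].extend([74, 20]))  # None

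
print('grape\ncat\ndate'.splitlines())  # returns ['grape', 'cat', 'date']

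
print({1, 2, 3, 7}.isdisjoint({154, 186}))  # True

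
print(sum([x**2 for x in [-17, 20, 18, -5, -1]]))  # 1039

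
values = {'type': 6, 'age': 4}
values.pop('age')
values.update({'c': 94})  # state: {'type': 6, 'c': 94}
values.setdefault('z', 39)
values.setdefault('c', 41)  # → 94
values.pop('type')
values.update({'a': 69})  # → {'c': 94, 'z': 39, 'a': 69}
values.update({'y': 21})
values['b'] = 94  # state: {'c': 94, 'z': 39, 'a': 69, 'y': 21, 'b': 94}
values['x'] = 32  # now {'c': 94, 'z': 39, 'a': 69, 'y': 21, 'b': 94, 'x': 32}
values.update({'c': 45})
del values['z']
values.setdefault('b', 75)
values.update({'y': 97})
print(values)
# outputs {'c': 45, 'a': 69, 'y': 97, 'b': 94, 'x': 32}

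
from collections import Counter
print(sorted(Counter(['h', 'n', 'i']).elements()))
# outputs ['h', 'i', 'n']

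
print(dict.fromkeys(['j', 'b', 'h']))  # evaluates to {'j': None, 'b': None, 'h': None}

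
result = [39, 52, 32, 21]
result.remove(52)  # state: [39, 32, 21]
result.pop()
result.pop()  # 32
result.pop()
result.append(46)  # [46]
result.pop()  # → 46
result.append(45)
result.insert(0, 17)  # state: [17, 45]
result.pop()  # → 45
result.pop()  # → 17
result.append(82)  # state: [82]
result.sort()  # [82]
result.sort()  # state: [82]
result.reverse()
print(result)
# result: [82]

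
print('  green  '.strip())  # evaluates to green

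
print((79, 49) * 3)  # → (79, 49, 79, 49, 79, 49)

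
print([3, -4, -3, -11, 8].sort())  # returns None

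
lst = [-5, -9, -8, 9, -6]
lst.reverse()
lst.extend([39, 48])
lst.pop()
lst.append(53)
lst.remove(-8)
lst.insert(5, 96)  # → [-6, 9, -9, -5, 39, 96, 53]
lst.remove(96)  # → [-6, 9, -9, -5, 39, 53]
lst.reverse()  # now [53, 39, -5, -9, 9, -6]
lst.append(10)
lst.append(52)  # [53, 39, -5, -9, 9, -6, 10, 52]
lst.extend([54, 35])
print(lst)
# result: [53, 39, -5, -9, 9, -6, 10, 52, 54, 35]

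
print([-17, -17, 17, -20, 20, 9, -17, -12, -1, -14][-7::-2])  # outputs [-20, -17]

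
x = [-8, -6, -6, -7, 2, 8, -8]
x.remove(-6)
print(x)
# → [-8, -6, -7, 2, 8, -8]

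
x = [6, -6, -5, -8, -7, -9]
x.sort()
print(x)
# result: [-9, -8, -7, -6, -5, 6]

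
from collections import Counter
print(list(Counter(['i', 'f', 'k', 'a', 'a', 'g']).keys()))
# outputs ['i', 'f', 'k', 'a', 'g']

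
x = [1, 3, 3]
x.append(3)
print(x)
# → [1, 3, 3, 3]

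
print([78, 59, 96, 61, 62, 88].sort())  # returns None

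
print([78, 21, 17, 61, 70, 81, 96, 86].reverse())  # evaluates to None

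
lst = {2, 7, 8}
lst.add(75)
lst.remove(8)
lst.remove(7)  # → {2, 75}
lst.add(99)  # {2, 75, 99}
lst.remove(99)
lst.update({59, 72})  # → {2, 59, 72, 75}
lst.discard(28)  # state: {2, 59, 72, 75}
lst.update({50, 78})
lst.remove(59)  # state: {2, 50, 72, 75, 78}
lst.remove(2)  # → {50, 72, 75, 78}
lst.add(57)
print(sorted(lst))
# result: [50, 57, 72, 75, 78]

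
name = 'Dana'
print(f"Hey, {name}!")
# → Hey, Dana!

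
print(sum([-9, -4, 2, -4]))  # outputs -15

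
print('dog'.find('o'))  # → 1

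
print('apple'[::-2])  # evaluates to epa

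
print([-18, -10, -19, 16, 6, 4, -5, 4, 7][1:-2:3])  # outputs [-10, 6]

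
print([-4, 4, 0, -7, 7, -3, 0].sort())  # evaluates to None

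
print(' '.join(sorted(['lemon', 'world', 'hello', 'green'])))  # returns green hello lemon world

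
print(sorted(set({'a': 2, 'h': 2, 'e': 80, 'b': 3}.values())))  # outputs [2, 3, 80]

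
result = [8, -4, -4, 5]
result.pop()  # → 5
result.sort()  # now [-4, -4, 8]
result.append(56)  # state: [-4, -4, 8, 56]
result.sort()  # [-4, -4, 8, 56]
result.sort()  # [-4, -4, 8, 56]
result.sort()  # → [-4, -4, 8, 56]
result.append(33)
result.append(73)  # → [-4, -4, 8, 56, 33, 73]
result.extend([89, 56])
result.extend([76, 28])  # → [-4, -4, 8, 56, 33, 73, 89, 56, 76, 28]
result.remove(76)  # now [-4, -4, 8, 56, 33, 73, 89, 56, 28]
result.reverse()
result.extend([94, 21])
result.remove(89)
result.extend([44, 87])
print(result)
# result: [28, 56, 73, 33, 56, 8, -4, -4, 94, 21, 44, 87]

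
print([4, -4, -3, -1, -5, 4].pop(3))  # -1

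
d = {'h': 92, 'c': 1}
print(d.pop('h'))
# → 92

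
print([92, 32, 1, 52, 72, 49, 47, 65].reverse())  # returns None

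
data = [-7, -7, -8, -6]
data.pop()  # -6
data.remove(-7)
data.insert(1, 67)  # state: [-7, 67, -8]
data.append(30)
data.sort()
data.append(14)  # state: [-8, -7, 30, 67, 14]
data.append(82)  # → [-8, -7, 30, 67, 14, 82]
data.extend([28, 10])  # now [-8, -7, 30, 67, 14, 82, 28, 10]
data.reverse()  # [10, 28, 82, 14, 67, 30, -7, -8]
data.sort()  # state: [-8, -7, 10, 14, 28, 30, 67, 82]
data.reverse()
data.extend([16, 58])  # [82, 67, 30, 28, 14, 10, -7, -8, 16, 58]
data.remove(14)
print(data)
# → [82, 67, 30, 28, 10, -7, -8, 16, 58]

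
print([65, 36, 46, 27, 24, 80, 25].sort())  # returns None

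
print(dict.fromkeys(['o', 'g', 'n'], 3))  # {'o': 3, 'g': 3, 'n': 3}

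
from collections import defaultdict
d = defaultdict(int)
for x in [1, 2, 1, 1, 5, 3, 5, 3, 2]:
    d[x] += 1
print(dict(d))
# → {1: 3, 2: 2, 5: 2, 3: 2}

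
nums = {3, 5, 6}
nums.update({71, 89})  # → {3, 5, 6, 71, 89}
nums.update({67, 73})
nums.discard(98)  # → {3, 5, 6, 67, 71, 73, 89}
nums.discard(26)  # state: {3, 5, 6, 67, 71, 73, 89}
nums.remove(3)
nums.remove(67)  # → {5, 6, 71, 73, 89}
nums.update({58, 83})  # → {5, 6, 58, 71, 73, 83, 89}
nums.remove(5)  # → {6, 58, 71, 73, 83, 89}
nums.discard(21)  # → {6, 58, 71, 73, 83, 89}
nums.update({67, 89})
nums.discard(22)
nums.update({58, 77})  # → {6, 58, 67, 71, 73, 77, 83, 89}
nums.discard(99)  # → {6, 58, 67, 71, 73, 77, 83, 89}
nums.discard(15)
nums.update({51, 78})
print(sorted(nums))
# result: [6, 51, 58, 67, 71, 73, 77, 78, 83, 89]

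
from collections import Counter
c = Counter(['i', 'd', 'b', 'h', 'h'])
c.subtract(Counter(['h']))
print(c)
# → Counter({'i': 1, 'd': 1, 'b': 1, 'h': 1})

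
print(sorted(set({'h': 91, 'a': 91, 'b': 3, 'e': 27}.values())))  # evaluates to [3, 27, 91]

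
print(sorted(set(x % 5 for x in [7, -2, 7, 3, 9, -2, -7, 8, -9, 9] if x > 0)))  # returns [2, 3, 4]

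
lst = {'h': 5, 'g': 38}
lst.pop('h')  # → 5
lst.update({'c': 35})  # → {'g': 38, 'c': 35}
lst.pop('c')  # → 35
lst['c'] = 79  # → {'g': 38, 'c': 79}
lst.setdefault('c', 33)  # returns 79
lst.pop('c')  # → 79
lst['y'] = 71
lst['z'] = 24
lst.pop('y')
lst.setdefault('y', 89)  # 89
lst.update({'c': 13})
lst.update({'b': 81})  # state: {'g': 38, 'z': 24, 'y': 89, 'c': 13, 'b': 81}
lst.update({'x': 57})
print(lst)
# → {'g': 38, 'z': 24, 'y': 89, 'c': 13, 'b': 81, 'x': 57}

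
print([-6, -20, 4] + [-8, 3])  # [-6, -20, 4, -8, 3]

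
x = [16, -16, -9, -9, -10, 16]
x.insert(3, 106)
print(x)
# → [16, -16, -9, 106, -9, -10, 16]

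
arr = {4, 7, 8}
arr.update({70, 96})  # {4, 7, 8, 70, 96}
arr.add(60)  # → {4, 7, 8, 60, 70, 96}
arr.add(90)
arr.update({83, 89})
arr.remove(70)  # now {4, 7, 8, 60, 83, 89, 90, 96}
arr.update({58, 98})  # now {4, 7, 8, 58, 60, 83, 89, 90, 96, 98}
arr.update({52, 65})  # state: {4, 7, 8, 52, 58, 60, 65, 83, 89, 90, 96, 98}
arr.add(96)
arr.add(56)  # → {4, 7, 8, 52, 56, 58, 60, 65, 83, 89, 90, 96, 98}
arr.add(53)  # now {4, 7, 8, 52, 53, 56, 58, 60, 65, 83, 89, 90, 96, 98}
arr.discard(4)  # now {7, 8, 52, 53, 56, 58, 60, 65, 83, 89, 90, 96, 98}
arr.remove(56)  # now {7, 8, 52, 53, 58, 60, 65, 83, 89, 90, 96, 98}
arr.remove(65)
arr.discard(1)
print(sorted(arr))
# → [7, 8, 52, 53, 58, 60, 83, 89, 90, 96, 98]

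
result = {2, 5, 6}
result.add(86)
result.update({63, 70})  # {2, 5, 6, 63, 70, 86}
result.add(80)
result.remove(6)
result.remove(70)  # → {2, 5, 63, 80, 86}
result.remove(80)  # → {2, 5, 63, 86}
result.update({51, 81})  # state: {2, 5, 51, 63, 81, 86}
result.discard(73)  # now {2, 5, 51, 63, 81, 86}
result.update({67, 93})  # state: {2, 5, 51, 63, 67, 81, 86, 93}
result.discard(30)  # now {2, 5, 51, 63, 67, 81, 86, 93}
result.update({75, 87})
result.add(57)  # {2, 5, 51, 57, 63, 67, 75, 81, 86, 87, 93}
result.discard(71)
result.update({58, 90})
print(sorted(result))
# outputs [2, 5, 51, 57, 58, 63, 67, 75, 81, 86, 87, 90, 93]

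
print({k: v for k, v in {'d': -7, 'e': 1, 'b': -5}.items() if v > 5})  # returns {}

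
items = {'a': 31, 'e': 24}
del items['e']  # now {'a': 31}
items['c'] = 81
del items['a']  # {'c': 81}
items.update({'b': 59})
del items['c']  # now {'b': 59}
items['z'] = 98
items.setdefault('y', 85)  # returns 85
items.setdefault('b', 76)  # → 59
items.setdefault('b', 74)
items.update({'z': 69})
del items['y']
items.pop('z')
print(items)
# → {'b': 59}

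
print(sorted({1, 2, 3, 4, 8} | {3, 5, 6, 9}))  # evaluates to [1, 2, 3, 4, 5, 6, 8, 9]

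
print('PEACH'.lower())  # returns peach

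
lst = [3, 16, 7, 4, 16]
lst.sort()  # [3, 4, 7, 16, 16]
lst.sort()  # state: [3, 4, 7, 16, 16]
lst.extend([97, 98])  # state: [3, 4, 7, 16, 16, 97, 98]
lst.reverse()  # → [98, 97, 16, 16, 7, 4, 3]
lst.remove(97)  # [98, 16, 16, 7, 4, 3]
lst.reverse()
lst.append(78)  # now [3, 4, 7, 16, 16, 98, 78]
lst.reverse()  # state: [78, 98, 16, 16, 7, 4, 3]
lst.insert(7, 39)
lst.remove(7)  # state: [78, 98, 16, 16, 4, 3, 39]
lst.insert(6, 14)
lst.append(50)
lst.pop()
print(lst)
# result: [78, 98, 16, 16, 4, 3, 14, 39]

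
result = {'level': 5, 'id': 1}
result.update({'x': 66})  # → {'level': 5, 'id': 1, 'x': 66}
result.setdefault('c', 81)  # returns 81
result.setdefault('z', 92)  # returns 92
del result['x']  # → {'level': 5, 'id': 1, 'c': 81, 'z': 92}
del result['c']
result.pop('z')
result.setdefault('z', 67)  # 67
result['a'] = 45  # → {'level': 5, 'id': 1, 'z': 67, 'a': 45}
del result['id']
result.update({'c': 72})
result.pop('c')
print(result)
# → {'level': 5, 'z': 67, 'a': 45}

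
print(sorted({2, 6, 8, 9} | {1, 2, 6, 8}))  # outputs [1, 2, 6, 8, 9]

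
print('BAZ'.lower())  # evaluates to baz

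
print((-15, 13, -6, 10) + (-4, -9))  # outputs (-15, 13, -6, 10, -4, -9)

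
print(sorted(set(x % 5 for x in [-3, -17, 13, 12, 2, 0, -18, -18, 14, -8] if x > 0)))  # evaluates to [2, 3, 4]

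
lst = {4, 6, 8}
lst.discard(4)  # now {6, 8}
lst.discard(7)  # {6, 8}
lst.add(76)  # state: {6, 8, 76}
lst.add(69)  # {6, 8, 69, 76}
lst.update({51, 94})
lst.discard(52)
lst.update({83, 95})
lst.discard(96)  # {6, 8, 51, 69, 76, 83, 94, 95}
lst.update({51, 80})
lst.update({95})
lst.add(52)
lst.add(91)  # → {6, 8, 51, 52, 69, 76, 80, 83, 91, 94, 95}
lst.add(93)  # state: {6, 8, 51, 52, 69, 76, 80, 83, 91, 93, 94, 95}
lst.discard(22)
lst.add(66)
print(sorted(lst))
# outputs [6, 8, 51, 52, 66, 69, 76, 80, 83, 91, 93, 94, 95]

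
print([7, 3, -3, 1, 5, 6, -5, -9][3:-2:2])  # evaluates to [1, 6]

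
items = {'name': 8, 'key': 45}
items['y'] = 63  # {'name': 8, 'key': 45, 'y': 63}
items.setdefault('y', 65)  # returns 63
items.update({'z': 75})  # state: {'name': 8, 'key': 45, 'y': 63, 'z': 75}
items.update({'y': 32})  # {'name': 8, 'key': 45, 'y': 32, 'z': 75}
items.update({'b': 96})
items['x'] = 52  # {'name': 8, 'key': 45, 'y': 32, 'z': 75, 'b': 96, 'x': 52}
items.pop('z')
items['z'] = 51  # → {'name': 8, 'key': 45, 'y': 32, 'b': 96, 'x': 52, 'z': 51}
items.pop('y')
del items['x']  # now {'name': 8, 'key': 45, 'b': 96, 'z': 51}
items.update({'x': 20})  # {'name': 8, 'key': 45, 'b': 96, 'z': 51, 'x': 20}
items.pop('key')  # 45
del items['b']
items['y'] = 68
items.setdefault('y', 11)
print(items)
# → {'name': 8, 'z': 51, 'x': 20, 'y': 68}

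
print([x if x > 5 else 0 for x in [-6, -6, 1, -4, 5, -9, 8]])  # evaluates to [0, 0, 0, 0, 0, 0, 8]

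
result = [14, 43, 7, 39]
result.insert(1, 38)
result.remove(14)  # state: [38, 43, 7, 39]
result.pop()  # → 39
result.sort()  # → [7, 38, 43]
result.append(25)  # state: [7, 38, 43, 25]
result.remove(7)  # [38, 43, 25]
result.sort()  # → [25, 38, 43]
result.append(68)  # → [25, 38, 43, 68]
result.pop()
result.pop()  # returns 43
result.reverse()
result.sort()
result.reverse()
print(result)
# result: [38, 25]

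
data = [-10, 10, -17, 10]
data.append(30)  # [-10, 10, -17, 10, 30]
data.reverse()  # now [30, 10, -17, 10, -10]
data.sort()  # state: [-17, -10, 10, 10, 30]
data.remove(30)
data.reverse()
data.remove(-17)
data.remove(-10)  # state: [10, 10]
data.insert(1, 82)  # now [10, 82, 10]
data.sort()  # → [10, 10, 82]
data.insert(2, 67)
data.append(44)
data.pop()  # 44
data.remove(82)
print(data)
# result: [10, 10, 67]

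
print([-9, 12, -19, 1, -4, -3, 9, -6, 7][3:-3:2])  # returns [1, -3]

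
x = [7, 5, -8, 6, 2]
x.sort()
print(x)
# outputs [-8, 2, 5, 6, 7]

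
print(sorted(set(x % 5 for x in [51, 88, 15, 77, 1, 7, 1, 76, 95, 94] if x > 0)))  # [0, 1, 2, 3, 4]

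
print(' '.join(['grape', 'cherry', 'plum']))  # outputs grape cherry plum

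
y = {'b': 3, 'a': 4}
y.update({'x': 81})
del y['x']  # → {'b': 3, 'a': 4}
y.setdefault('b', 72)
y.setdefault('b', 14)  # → 3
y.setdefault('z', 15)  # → 15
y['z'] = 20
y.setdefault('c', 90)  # 90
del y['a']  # {'b': 3, 'z': 20, 'c': 90}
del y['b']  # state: {'z': 20, 'c': 90}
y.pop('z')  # 20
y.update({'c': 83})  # {'c': 83}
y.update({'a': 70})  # {'c': 83, 'a': 70}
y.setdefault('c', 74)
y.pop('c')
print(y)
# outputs {'a': 70}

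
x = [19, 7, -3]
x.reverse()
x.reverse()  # [19, 7, -3]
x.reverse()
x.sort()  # [-3, 7, 19]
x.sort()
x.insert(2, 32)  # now [-3, 7, 32, 19]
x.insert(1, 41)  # [-3, 41, 7, 32, 19]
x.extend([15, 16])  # [-3, 41, 7, 32, 19, 15, 16]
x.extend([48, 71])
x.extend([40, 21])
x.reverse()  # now [21, 40, 71, 48, 16, 15, 19, 32, 7, 41, -3]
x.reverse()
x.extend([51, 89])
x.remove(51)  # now [-3, 41, 7, 32, 19, 15, 16, 48, 71, 40, 21, 89]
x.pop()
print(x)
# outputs [-3, 41, 7, 32, 19, 15, 16, 48, 71, 40, 21]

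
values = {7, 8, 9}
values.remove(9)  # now {7, 8}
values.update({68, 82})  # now {7, 8, 68, 82}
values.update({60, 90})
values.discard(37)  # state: {7, 8, 60, 68, 82, 90}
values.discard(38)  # {7, 8, 60, 68, 82, 90}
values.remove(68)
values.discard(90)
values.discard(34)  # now {7, 8, 60, 82}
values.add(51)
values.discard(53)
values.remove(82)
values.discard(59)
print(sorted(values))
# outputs [7, 8, 51, 60]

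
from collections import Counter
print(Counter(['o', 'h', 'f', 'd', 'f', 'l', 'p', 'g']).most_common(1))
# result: [('f', 2)]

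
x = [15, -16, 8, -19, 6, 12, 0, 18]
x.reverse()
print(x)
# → [18, 0, 12, 6, -19, 8, -16, 15]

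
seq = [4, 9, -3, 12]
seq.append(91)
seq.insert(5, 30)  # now [4, 9, -3, 12, 91, 30]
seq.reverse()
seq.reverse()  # [4, 9, -3, 12, 91, 30]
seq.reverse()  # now [30, 91, 12, -3, 9, 4]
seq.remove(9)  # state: [30, 91, 12, -3, 4]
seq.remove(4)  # [30, 91, 12, -3]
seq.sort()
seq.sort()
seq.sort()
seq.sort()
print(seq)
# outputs [-3, 12, 30, 91]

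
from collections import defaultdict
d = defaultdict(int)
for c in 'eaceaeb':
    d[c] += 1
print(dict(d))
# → {'e': 3, 'a': 2, 'c': 1, 'b': 1}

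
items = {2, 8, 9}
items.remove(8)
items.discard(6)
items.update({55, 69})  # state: {2, 9, 55, 69}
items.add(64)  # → {2, 9, 55, 64, 69}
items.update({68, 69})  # {2, 9, 55, 64, 68, 69}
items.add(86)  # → {2, 9, 55, 64, 68, 69, 86}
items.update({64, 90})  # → {2, 9, 55, 64, 68, 69, 86, 90}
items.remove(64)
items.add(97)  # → {2, 9, 55, 68, 69, 86, 90, 97}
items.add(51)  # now {2, 9, 51, 55, 68, 69, 86, 90, 97}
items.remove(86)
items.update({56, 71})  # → {2, 9, 51, 55, 56, 68, 69, 71, 90, 97}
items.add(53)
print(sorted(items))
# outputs [2, 9, 51, 53, 55, 56, 68, 69, 71, 90, 97]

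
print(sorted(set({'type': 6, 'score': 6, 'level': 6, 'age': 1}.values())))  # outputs [1, 6]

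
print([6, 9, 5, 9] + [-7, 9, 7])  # [6, 9, 5, 9, -7, 9, 7]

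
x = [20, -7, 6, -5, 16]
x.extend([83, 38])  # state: [20, -7, 6, -5, 16, 83, 38]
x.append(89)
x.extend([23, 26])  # [20, -7, 6, -5, 16, 83, 38, 89, 23, 26]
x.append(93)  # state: [20, -7, 6, -5, 16, 83, 38, 89, 23, 26, 93]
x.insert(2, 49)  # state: [20, -7, 49, 6, -5, 16, 83, 38, 89, 23, 26, 93]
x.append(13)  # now [20, -7, 49, 6, -5, 16, 83, 38, 89, 23, 26, 93, 13]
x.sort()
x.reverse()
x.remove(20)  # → [93, 89, 83, 49, 38, 26, 23, 16, 13, 6, -5, -7]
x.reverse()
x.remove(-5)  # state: [-7, 6, 13, 16, 23, 26, 38, 49, 83, 89, 93]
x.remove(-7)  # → [6, 13, 16, 23, 26, 38, 49, 83, 89, 93]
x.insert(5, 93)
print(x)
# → [6, 13, 16, 23, 26, 93, 38, 49, 83, 89, 93]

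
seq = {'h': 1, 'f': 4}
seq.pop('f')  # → 4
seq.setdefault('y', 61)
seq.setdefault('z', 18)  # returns 18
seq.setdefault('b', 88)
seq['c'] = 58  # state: {'h': 1, 'y': 61, 'z': 18, 'b': 88, 'c': 58}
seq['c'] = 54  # {'h': 1, 'y': 61, 'z': 18, 'b': 88, 'c': 54}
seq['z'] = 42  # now {'h': 1, 'y': 61, 'z': 42, 'b': 88, 'c': 54}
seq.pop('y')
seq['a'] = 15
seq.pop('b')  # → 88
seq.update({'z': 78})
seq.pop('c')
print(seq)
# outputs {'h': 1, 'z': 78, 'a': 15}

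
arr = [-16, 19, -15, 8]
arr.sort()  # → [-16, -15, 8, 19]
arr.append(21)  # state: [-16, -15, 8, 19, 21]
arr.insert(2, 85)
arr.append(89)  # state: [-16, -15, 85, 8, 19, 21, 89]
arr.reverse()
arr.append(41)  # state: [89, 21, 19, 8, 85, -15, -16, 41]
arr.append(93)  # [89, 21, 19, 8, 85, -15, -16, 41, 93]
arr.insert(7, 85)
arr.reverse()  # [93, 41, 85, -16, -15, 85, 8, 19, 21, 89]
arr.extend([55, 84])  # [93, 41, 85, -16, -15, 85, 8, 19, 21, 89, 55, 84]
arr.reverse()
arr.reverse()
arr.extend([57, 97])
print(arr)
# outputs [93, 41, 85, -16, -15, 85, 8, 19, 21, 89, 55, 84, 57, 97]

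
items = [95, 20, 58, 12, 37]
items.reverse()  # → [37, 12, 58, 20, 95]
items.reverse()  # [95, 20, 58, 12, 37]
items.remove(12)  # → [95, 20, 58, 37]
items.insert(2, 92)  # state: [95, 20, 92, 58, 37]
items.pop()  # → 37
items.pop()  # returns 58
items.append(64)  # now [95, 20, 92, 64]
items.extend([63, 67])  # [95, 20, 92, 64, 63, 67]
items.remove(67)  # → [95, 20, 92, 64, 63]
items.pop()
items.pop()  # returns 64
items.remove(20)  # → [95, 92]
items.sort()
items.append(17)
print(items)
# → [92, 95, 17]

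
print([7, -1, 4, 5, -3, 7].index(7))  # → 0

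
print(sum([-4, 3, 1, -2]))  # -2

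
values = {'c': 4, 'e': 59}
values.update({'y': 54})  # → {'c': 4, 'e': 59, 'y': 54}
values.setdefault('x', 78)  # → 78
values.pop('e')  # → 59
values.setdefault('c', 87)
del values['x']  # {'c': 4, 'y': 54}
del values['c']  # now {'y': 54}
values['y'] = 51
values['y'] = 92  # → {'y': 92}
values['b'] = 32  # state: {'y': 92, 'b': 32}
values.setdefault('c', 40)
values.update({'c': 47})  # {'y': 92, 'b': 32, 'c': 47}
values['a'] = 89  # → {'y': 92, 'b': 32, 'c': 47, 'a': 89}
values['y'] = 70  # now {'y': 70, 'b': 32, 'c': 47, 'a': 89}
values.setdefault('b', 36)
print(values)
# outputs {'y': 70, 'b': 32, 'c': 47, 'a': 89}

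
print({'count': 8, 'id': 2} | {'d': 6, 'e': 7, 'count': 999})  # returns {'count': 999, 'id': 2, 'd': 6, 'e': 7}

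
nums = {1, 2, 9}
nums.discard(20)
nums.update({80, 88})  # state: {1, 2, 9, 80, 88}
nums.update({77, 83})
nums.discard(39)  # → {1, 2, 9, 77, 80, 83, 88}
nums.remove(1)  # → {2, 9, 77, 80, 83, 88}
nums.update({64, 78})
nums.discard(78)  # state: {2, 9, 64, 77, 80, 83, 88}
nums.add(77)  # {2, 9, 64, 77, 80, 83, 88}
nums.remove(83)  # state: {2, 9, 64, 77, 80, 88}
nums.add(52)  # {2, 9, 52, 64, 77, 80, 88}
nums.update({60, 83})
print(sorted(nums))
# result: [2, 9, 52, 60, 64, 77, 80, 83, 88]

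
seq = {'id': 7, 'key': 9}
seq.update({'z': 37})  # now {'id': 7, 'key': 9, 'z': 37}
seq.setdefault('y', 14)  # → 14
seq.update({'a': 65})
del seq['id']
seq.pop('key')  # 9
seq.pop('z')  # 37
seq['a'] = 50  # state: {'y': 14, 'a': 50}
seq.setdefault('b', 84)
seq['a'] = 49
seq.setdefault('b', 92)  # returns 84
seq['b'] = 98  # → {'y': 14, 'a': 49, 'b': 98}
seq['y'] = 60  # {'y': 60, 'a': 49, 'b': 98}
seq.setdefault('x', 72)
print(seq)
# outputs {'y': 60, 'a': 49, 'b': 98, 'x': 72}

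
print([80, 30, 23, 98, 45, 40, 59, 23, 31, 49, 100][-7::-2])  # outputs [45, 23, 80]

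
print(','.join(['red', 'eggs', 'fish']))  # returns red,eggs,fish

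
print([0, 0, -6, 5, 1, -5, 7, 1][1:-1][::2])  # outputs [0, 5, -5]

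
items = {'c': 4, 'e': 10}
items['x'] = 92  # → {'c': 4, 'e': 10, 'x': 92}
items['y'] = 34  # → {'c': 4, 'e': 10, 'x': 92, 'y': 34}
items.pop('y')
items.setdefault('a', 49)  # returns 49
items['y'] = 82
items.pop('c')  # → 4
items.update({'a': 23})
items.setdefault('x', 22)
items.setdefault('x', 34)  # 92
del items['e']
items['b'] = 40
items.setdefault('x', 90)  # 92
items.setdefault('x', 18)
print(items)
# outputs {'x': 92, 'a': 23, 'y': 82, 'b': 40}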